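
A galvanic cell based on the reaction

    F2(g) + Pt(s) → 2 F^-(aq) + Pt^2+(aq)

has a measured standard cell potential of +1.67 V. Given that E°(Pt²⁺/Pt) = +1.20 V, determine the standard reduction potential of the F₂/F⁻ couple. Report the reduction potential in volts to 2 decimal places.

+2.87 V

In the reaction as written the F₂/F⁻ couple is reduced (cathode) and Pt²⁺/Pt is oxidized (anode), so E°cell = E°(F₂/F⁻) − E°(Pt²⁺/Pt).
E°(F₂/F⁻) = E°cell + E°(anode) = +1.67 + (+1.20) = +2.87 V.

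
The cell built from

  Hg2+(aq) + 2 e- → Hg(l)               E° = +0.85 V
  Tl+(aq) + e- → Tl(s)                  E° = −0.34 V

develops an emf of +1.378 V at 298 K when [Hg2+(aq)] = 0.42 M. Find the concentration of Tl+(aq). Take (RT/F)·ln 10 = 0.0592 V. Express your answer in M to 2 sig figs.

0.00043 M

With Hg²⁺/Hg at the cathode and Tl⁺/Tl at the anode, E°cell = +0.85 − (−0.34) = +1.19 V (n = 2).
From the Nernst equation, log Q = n(E° − E)/0.0592 = 2·(+1.19 − (+1.378))/0.0592 = −6.351.
For Hg2+(aq) + 2 Tl(s) → Hg(l) + 2 Tl+(aq), the reaction quotient is Q = [Tl+(aq)]^2 / [Hg2+(aq)].
Isolating [Tl+(aq)] in Q = 10^{−6.351} yields log [Tl+(aq)] = −3.364, i.e. 0.00043 M.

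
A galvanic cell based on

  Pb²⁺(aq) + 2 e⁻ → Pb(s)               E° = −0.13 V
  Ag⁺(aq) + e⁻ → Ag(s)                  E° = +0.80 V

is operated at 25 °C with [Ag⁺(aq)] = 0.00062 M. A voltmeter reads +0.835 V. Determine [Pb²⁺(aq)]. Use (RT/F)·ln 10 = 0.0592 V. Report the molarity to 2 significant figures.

0.00062 M

The Ag⁺/Ag couple has the larger reduction potential, so it is the cathode: E°cell = +0.80 − (−0.13) = +0.93 V and n = 2.
Rearranging E = E° − (0.0592/n)·log Q gives log Q = 2(+0.93 − (+0.835))/0.0592 = 3.209.
Balancing electrons gives 2 Ag⁺(aq) + Pb(s) → 2 Ag(s) + Pb²⁺(aq); thus Q = [Pb²⁺(aq)] / [Ag⁺(aq)]^2.
Solving for the unknown gives log [Pb²⁺(aq)] = −3.206, so [Pb²⁺(aq)] ≈ 0.00062 M.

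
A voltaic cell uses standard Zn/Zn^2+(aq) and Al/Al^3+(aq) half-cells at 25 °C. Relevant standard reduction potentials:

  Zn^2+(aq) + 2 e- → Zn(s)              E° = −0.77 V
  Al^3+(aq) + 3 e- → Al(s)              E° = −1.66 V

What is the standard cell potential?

Of the two couples in this cell, the one with the more positive reduction potential is reduced at the cathode: here that is Zn²⁺/Zn (−0.77 V); Al³⁺/Al (−1.66 V) is the anode.
E°cell = E°(cathode) − E°(anode) = −0.77 − (−1.66) = +0.89 V.

+0.89 V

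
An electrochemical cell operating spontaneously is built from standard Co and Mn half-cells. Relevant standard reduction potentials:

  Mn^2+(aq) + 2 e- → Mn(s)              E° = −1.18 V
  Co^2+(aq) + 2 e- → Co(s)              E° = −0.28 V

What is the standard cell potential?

Of the two couples in this cell, the one with the more positive reduction potential is reduced at the cathode: here that is Co²⁺/Co (−0.28 V); Mn²⁺/Mn (−1.18 V) is the anode.
E°cell = E°(cathode) − E°(anode) = −0.28 − (−1.18) = +0.90 V.

+0.90 V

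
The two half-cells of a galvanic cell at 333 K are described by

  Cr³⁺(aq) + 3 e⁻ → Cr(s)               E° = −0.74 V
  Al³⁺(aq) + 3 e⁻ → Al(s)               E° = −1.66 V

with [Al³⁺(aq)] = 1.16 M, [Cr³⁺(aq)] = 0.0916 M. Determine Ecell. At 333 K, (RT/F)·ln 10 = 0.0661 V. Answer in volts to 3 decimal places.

Cr³⁺/Cr is reduced (cathode, E° = −0.74 V) and Al³⁺/Al is oxidized (anode).
The standard potential is −0.74 − (−1.66) = +0.92 V and the balanced reaction transfers n = 3 electrons.
For the overall reaction Cr³⁺(aq) + Al(s) → Cr(s) + Al³⁺(aq), Q = [Al³⁺(aq)] / [Cr³⁺(aq)] = 12.7, giving log Q = 1.103.
Applying E = E° − (RT ln10/nF)·log Q gives +0.92 − (0.0661/3)(1.103) = +0.896 V.

+0.896 V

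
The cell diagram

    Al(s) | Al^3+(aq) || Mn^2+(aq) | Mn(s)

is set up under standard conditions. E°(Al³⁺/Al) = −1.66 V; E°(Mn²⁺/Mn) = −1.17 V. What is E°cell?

By convention the left-hand electrode in cell notation is the anode (oxidation) and the right-hand electrode is the cathode (reduction).
E°cell = E°(right) − E°(left) = −1.17 − (−1.66) = +0.49 V.

+0.49 V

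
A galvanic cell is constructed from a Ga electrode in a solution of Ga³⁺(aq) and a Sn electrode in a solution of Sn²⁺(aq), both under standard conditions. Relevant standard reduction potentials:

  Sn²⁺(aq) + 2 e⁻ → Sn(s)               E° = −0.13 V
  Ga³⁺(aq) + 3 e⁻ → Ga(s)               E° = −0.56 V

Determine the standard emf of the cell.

The Sn²⁺/Sn couple has the higher E°, so Sn ion is reduced (cathode) and Ga is oxidized (anode).
E°cell = E°(cathode) − E°(anode) = −0.13 − (−0.56) = +0.43 V.

+0.43 V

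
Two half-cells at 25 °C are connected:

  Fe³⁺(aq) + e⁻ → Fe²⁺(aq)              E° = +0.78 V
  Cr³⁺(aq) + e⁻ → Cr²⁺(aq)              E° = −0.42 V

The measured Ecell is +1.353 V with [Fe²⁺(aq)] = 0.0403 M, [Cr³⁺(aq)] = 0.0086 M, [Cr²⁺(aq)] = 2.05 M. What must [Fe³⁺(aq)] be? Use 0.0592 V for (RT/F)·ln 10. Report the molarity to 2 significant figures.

0.065 M

With Fe³⁺/Fe²⁺ at the cathode and Cr³⁺/Cr²⁺ at the anode, E°cell = +0.78 − (−0.42) = +1.20 V (n = 1).
Since E = E° − (0.0592/n)·log Q, log Q = n(E° − E)/0.0592 = −2.584.
Balancing electrons gives Fe³⁺(aq) + Cr²⁺(aq) → Fe²⁺(aq) + Cr³⁺(aq); thus Q = ([Fe²⁺(aq)]·[Cr³⁺(aq)]) / ([Fe³⁺(aq)]·[Cr²⁺(aq)]).
Solving for the unknown gives log [Fe³⁺(aq)] = −1.188, so [Fe³⁺(aq)] ≈ 0.065 M.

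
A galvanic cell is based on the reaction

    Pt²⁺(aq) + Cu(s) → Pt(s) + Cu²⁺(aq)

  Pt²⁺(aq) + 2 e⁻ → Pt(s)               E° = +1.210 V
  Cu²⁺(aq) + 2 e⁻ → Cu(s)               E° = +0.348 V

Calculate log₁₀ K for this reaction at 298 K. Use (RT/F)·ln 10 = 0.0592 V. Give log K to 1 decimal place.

The Pt²⁺/Pt couple is reduced (cathode); E°cell = +1.210 − (+0.348) = +0.862 V with n = 2.
At equilibrium E = 0, so log K = nE°cell / 0.0592 = (2)(+0.862) / 0.0592 = 29.1.

log K = 29.1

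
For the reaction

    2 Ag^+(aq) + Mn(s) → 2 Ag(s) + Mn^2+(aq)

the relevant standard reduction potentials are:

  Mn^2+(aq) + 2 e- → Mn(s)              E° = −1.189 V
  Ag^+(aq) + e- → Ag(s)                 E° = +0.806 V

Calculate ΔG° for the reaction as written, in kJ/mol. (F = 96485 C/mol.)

In the reaction as written Ag^+(aq) is reduced, so the Ag⁺/Ag couple is the cathode and Mn²⁺/Mn is the anode.
E°cell = +0.806 − (−1.189) = +1.995 V; balancing electrons gives n = 2.
ΔG° = −nFE°cell = −(2)(96485)(+1.995) J/mol = −385 kJ/mol.

−385 kJ/mol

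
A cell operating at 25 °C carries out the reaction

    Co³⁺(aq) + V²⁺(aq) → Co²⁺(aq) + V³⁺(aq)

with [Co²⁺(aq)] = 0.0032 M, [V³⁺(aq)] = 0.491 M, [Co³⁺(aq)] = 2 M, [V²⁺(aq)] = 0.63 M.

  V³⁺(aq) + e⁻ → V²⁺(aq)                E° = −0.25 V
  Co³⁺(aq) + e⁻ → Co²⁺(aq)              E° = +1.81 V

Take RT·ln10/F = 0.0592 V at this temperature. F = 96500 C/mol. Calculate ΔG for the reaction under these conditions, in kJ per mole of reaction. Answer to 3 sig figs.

−215 kJ/mol

E°cell = +1.81 − (−0.25) = +2.06 V; the balanced reaction transfers n = 1 electron.
Here Q = ([Co²⁺(aq)]·[V³⁺(aq)]) / ([Co³⁺(aq)]·[V²⁺(aq)]) = 0.00125 (log Q = −2.904), giving E = +2.06 − (0.0592/1)·(−2.904) = +2.2319 V.
ΔG = −nFE = −(1)(96500)(+2.2319) J/mol = −215 kJ/mol.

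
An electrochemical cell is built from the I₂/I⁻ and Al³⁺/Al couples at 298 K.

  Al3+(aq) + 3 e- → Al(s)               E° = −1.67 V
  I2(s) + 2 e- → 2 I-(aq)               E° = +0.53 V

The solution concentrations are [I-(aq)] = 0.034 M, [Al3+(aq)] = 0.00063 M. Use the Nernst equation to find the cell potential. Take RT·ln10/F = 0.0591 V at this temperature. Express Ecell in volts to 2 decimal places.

+2.35 V

I₂/I⁻ is reduced (cathode, E° = +0.53 V) and Al³⁺/Al is oxidized (anode).
E°cell = +0.53 − (−1.67) = +2.20 V, with n = 6 electrons transferred.
The balanced reaction is 3 I2(s) + 2 Al(s) → 6 I-(aq) + 2 Al3+(aq), so Q = [I-(aq)]^6·[Al3+(aq)]^2 = 6.13×10^−16 and log Q = −15.212.
E = E° − (0.0591/n)·log Q = +2.20 − (0.0591/6)(−15.212) = +2.35 V.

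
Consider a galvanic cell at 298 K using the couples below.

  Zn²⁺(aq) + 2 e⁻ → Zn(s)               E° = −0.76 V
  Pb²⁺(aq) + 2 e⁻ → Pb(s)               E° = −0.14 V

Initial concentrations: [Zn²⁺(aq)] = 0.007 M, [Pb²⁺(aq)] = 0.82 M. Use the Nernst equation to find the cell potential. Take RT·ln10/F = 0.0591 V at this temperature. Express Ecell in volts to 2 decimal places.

Since E°(Pb²⁺/Pb) > E°(Zn²⁺/Zn), Pb²⁺/Pb serves as the cathode.
E°cell = E°cat − E°an = −0.14 − (−0.76) = +0.62 V; n = 2.
For the overall reaction Pb²⁺(aq) + Zn(s) → Pb(s) + Zn²⁺(aq), Q = [Zn²⁺(aq)] / [Pb²⁺(aq)] = 0.00854, giving log Q = −2.069.
By the Nernst equation, E = +0.62 − (0.0591/2)·(−2.069) = +0.68 V.

+0.68 V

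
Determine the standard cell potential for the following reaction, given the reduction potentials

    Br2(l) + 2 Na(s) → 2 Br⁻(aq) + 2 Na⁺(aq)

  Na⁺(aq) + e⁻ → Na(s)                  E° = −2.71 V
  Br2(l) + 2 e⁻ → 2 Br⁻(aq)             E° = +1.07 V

+3.78 V

In the reaction as written, Br2(l) is reduced (cathode) and Na⁺(aq) is produced by oxidation at the anode.
E°cell = E°(cathode) − E°(anode) = +1.07 − (−2.71) = +3.78 V.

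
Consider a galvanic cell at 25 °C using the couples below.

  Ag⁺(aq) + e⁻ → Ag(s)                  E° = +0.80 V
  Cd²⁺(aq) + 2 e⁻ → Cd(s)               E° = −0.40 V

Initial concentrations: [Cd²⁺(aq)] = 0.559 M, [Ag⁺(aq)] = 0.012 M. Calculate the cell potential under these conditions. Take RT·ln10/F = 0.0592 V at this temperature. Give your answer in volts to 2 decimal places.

+1.09 V

Ag⁺/Ag is reduced (cathode, E° = +0.80 V) and Cd²⁺/Cd is oxidized (anode).
The standard potential is +0.80 − (−0.40) = +1.20 V and the balanced reaction transfers n = 2 electrons.
Balancing gives 2 Ag⁺(aq) + Cd(s) → 2 Ag(s) + Cd²⁺(aq); hence Q = [Cd²⁺(aq)] / [Ag⁺(aq)]^2 = 3.88×10^3 (log Q = 3.589).
By the Nernst equation, E = +1.20 − (0.0592/2)·(3.589) = +1.09 V.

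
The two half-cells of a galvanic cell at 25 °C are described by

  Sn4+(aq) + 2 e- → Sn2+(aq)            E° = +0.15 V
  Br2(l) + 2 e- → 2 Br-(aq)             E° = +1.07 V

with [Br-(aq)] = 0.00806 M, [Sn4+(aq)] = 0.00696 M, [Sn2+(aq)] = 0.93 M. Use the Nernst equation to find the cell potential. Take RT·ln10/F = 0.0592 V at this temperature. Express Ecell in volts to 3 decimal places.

+1.107 V

Since E°(Br₂/Br⁻) > E°(Sn⁴⁺/Sn²⁺), Br₂/Br⁻ serves as the cathode.
The standard potential is +1.07 − (+0.15) = +0.92 V and the balanced reaction transfers n = 2 electrons.
Balancing gives Br2(l) + Sn2+(aq) → 2 Br-(aq) + Sn4+(aq); hence Q = ([Br-(aq)]^2·[Sn4+(aq)]) / [Sn2+(aq)] = 4.86×10^−7 (log Q = −6.313).
E = E° − (0.0592/n)·log Q = +0.92 − (0.0592/2)(−6.313) = +1.107 V.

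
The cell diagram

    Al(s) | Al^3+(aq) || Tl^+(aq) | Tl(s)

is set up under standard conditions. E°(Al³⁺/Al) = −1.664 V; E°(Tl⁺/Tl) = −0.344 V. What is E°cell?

By convention the left-hand electrode in cell notation is the anode (oxidation) and the right-hand electrode is the cathode (reduction).
E°cell = E°(right) − E°(left) = −0.344 − (−1.664) = +1.320 V.

+1.320 V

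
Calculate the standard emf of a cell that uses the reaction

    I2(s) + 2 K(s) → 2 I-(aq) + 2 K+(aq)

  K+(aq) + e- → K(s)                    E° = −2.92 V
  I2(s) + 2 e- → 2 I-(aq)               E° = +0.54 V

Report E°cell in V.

+3.46 V

I2(s) gains electrons, so the I₂/I⁻ couple is the cathode; the K⁺/K couple is the anode.
E°cell = E°(cathode) − E°(anode) = +0.54 − (−2.92) = +3.46 V.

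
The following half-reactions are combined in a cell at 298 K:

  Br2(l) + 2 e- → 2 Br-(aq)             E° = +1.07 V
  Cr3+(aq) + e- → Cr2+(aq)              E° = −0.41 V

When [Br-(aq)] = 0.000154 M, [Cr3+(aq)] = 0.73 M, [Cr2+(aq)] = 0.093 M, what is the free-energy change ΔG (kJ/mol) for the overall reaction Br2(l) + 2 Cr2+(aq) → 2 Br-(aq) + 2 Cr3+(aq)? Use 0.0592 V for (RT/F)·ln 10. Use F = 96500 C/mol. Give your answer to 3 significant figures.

−319 kJ/mol

With Br₂/Br⁻ reduced at the cathode, E°cell = +1.07 − (−0.41) = +1.48 V and n = 2.
The reaction quotient is ([Br-(aq)]^2·[Cr3+(aq)]^2) / [Cr2+(aq)]^2 = 1.46×10^−6; by Nernst, E = +1.48 − (0.0592/2)(−5.835) = +1.6527 V.
Finally ΔG = −nFE = −(2)(96500 C/mol)(+1.6527 V) = −319 kJ/mol.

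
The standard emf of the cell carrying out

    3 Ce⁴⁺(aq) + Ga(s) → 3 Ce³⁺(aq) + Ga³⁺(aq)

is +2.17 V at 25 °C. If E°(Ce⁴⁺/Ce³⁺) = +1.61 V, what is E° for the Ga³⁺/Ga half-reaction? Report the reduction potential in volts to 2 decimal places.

−0.56 V

In the reaction as written the Ce⁴⁺/Ce³⁺ couple is reduced (cathode) and Ga³⁺/Ga is oxidized (anode), so E°cell = E°(Ce⁴⁺/Ce³⁺) − E°(Ga³⁺/Ga).
E°(Ga³⁺/Ga) = E°(cathode) − E°cell = +1.61 − (+2.17) = −0.56 V.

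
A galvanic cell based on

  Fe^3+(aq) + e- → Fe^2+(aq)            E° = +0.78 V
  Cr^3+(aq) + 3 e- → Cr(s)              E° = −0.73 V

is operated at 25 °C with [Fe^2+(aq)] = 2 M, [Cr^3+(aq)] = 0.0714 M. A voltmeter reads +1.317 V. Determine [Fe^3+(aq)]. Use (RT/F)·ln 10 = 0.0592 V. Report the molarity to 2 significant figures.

0.00046 M

The Fe³⁺/Fe²⁺ couple has the larger reduction potential, so it is the cathode: E°cell = +0.78 − (−0.73) = +1.51 V and n = 3.
Rearranging E = E° − (0.0592/n)·log Q gives log Q = 3(+1.51 − (+1.317))/0.0592 = 9.780.
The balanced reaction is 3 Fe^3+(aq) + Cr(s) → 3 Fe^2+(aq) + Cr^3+(aq), so Q = ([Fe^2+(aq)]^3·[Cr^3+(aq)]) / [Fe^3+(aq)]^3.
Isolating [Fe^3+(aq)] in Q = 10^{9.780} yields log [Fe^3+(aq)] = −3.341, i.e. 0.00046 M.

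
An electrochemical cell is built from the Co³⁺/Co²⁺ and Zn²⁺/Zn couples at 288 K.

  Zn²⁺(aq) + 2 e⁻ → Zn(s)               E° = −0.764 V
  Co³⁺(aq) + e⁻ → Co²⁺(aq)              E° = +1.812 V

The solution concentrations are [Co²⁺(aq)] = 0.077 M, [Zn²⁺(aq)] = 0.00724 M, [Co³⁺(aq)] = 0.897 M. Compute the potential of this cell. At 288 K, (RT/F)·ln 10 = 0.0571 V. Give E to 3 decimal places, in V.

The Co³⁺/Co²⁺ couple has the more positive E°, so it is the cathode; Zn²⁺/Zn is the anode.
E°cell = +1.812 − (−0.764) = +2.576 V, with n = 2 electrons transferred.
Balancing gives 2 Co³⁺(aq) + Zn(s) → 2 Co²⁺(aq) + Zn²⁺(aq); hence Q = ([Co²⁺(aq)]^2·[Zn²⁺(aq)]) / [Co³⁺(aq)]^2 = 5.34×10^−5 (log Q = −4.273).
By the Nernst equation, E = +2.576 − (0.0571/2)·(−4.273) = +2.698 V.

+2.698 V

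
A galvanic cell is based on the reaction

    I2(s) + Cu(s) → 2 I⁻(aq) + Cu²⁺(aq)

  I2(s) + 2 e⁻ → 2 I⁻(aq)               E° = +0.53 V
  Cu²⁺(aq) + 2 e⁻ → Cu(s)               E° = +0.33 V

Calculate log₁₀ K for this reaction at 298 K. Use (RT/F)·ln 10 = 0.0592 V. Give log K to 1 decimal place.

The I₂/I⁻ couple is reduced (cathode); E°cell = +0.53 − (+0.33) = +0.20 V with n = 2.
At equilibrium E = 0, so log K = nE°cell / 0.0592 = (2)(+0.20) / 0.0592 = 6.8.

log K = 6.8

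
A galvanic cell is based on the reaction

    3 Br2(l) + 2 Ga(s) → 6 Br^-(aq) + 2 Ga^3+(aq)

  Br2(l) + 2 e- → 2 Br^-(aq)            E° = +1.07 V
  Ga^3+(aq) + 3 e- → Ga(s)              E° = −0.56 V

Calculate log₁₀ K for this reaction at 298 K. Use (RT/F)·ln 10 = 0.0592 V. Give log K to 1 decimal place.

The Br₂/Br⁻ couple is reduced (cathode); E°cell = +1.07 − (−0.56) = +1.63 V with n = 6.
At equilibrium E = 0, so log K = nE°cell / 0.0592 = (6)(+1.63) / 0.0592 = 165.2.

log K = 165.2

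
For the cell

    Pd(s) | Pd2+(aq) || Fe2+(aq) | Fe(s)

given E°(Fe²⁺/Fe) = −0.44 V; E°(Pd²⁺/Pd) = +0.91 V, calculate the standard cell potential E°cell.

By convention the left-hand electrode in cell notation is the anode (oxidation) and the right-hand electrode is the cathode (reduction).
E°cell = E°(right) − E°(left) = −0.44 − (+0.91) = −1.35 V.
The negative sign shows that, as written, the cell would require an external voltage to drive the reaction.

−1.35 V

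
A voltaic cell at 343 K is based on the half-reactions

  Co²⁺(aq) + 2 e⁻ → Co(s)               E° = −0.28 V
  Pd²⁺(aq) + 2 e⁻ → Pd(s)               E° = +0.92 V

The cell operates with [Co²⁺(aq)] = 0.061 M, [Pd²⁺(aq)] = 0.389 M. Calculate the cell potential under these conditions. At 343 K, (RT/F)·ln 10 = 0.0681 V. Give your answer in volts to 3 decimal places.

The Pd²⁺/Pd couple has the more positive E°, so it is the cathode; Co²⁺/Co is the anode.
E°cell = E°cat − E°an = +0.92 − (−0.28) = +1.20 V; n = 2.
Balancing gives Pd²⁺(aq) + Co(s) → Pd(s) + Co²⁺(aq); hence Q = [Co²⁺(aq)] / [Pd²⁺(aq)] = 0.157 (log Q = −0.805).
By the Nernst equation, E = +1.20 − (0.0681/2)·(−0.805) = +1.227 V.

+1.227 V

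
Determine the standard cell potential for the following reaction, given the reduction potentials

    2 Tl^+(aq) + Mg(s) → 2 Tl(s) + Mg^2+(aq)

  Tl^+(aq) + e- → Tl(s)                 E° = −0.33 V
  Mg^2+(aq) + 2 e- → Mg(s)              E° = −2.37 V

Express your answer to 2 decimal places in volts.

+2.04 V

Tl^+(aq) gains electrons, so the Tl⁺/Tl couple is the cathode; the Mg²⁺/Mg couple is the anode.
E°cell = E°(cathode) − E°(anode) = −0.33 − (−2.37) = +2.04 V.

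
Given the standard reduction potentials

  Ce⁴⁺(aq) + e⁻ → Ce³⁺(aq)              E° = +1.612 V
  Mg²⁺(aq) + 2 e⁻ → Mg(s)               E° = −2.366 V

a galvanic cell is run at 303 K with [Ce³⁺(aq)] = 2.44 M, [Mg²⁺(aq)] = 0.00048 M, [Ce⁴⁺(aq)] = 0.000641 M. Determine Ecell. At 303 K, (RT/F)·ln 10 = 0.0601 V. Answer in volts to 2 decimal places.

+3.86 V

Since E°(Ce⁴⁺/Ce³⁺) > E°(Mg²⁺/Mg), Ce⁴⁺/Ce³⁺ serves as the cathode.
The standard potential is +1.612 − (−2.366) = +3.978 V and the balanced reaction transfers n = 2 electrons.
For the overall reaction 2 Ce⁴⁺(aq) + Mg(s) → 2 Ce³⁺(aq) + Mg²⁺(aq), Q = ([Ce³⁺(aq)]^2·[Mg²⁺(aq)]) / [Ce⁴⁺(aq)]^2 = 6.96×10^3, giving log Q = 3.842.
Applying E = E° − (RT ln10/nF)·log Q gives +3.978 − (0.0601/2)(3.842) = +3.86 V.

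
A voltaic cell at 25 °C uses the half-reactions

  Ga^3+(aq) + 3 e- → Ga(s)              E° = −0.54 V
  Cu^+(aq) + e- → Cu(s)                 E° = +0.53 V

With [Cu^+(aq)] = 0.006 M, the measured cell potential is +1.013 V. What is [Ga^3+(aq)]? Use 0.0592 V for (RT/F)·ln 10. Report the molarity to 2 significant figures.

Cu⁺/Cu is the cathode (higher E°); E°cell = +0.53 − (−0.54) = +1.07 V with n = 3.
Since E = E° − (0.0592/n)·log Q, log Q = n(E° − E)/0.0592 = 2.889.
For 3 Cu^+(aq) + Ga(s) → 3 Cu(s) + Ga^3+(aq), the reaction quotient is Q = [Ga^3+(aq)] / [Cu^+(aq)]^3.
Isolating [Ga^3+(aq)] in Q = 10^{2.889} yields log [Ga^3+(aq)] = −3.777, i.e. 0.00017 M.

0.00017 M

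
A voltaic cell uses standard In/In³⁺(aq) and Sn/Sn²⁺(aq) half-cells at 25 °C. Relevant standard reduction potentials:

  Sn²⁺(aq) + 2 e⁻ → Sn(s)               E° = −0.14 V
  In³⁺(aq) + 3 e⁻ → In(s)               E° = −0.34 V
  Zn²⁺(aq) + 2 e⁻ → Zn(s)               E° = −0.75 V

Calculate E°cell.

Of the two couples in this cell, the one with the more positive reduction potential is reduced at the cathode: here that is Sn²⁺/Sn (−0.14 V); In³⁺/In (−0.34 V) is the anode.
E°cell = E°(cathode) − E°(anode) = −0.14 − (−0.34) = +0.20 V.

+0.20 V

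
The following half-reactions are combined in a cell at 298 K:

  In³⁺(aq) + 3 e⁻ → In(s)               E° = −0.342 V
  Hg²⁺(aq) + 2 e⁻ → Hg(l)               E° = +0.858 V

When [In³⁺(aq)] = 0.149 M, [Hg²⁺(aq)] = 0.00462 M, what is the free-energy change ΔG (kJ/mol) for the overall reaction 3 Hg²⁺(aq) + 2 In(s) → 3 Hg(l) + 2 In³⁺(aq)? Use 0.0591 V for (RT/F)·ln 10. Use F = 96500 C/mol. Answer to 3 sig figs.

−664 kJ/mol

With Hg²⁺/Hg reduced at the cathode, E°cell = +0.858 − (−0.342) = +1.200 V and n = 6.
The reaction quotient is [In³⁺(aq)]^2 / [Hg²⁺(aq)]^3 = 2.25×10^5; by Nernst, E = +1.200 − (0.0591/6)(5.352) = +1.1473 V.
ΔG = −nFE = −(6)(96500)(+1.1473) J/mol = −664 kJ/mol.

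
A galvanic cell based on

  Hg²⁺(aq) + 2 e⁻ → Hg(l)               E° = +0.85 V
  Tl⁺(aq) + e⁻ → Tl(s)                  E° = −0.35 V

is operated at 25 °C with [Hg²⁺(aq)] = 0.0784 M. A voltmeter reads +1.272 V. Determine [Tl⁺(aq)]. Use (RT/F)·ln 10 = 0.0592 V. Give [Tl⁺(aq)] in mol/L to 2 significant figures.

The Hg²⁺/Hg couple has the larger reduction potential, so it is the cathode: E°cell = +0.85 − (−0.35) = +1.20 V and n = 2.
From the Nernst equation, log Q = n(E° − E)/0.0592 = 2·(+1.20 − (+1.272))/0.0592 = −2.432.
Balancing electrons gives Hg²⁺(aq) + 2 Tl(s) → Hg(l) + 2 Tl⁺(aq); thus Q = [Tl⁺(aq)]^2 / [Hg²⁺(aq)].
Substituting the known concentrations and solving, log [Tl⁺(aq)] = −1.769 and [Tl⁺(aq)] = 0.017 M.

0.017 M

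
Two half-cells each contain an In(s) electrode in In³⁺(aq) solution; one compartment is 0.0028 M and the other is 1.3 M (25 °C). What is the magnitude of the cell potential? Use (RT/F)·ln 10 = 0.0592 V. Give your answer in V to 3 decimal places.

0.053 V

For a concentration cell E°cell = 0, since both electrodes use the same couple.
The compartment with the higher In³⁺(aq) concentration (1.3 M) acts as the cathode; ions are reduced there and produced at the dilute (0.0028 M) anode.
With n = 3, Ecell = −(0.0592/3)·log([dilute]/[conc]) = −(0.0592/3)·log(0.0028/1.3) = +0.053 V.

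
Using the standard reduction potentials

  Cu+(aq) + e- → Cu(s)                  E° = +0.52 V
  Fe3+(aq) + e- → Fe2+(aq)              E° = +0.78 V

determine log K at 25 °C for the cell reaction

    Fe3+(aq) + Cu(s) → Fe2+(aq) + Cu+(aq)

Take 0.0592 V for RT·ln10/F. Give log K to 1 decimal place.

The Fe³⁺/Fe²⁺ couple is reduced (cathode); E°cell = +0.78 − (+0.52) = +0.26 V with n = 1.
At equilibrium E = 0, so log K = nE°cell / 0.0592 = (1)(+0.26) / 0.0592 = 4.4.

log K = 4.4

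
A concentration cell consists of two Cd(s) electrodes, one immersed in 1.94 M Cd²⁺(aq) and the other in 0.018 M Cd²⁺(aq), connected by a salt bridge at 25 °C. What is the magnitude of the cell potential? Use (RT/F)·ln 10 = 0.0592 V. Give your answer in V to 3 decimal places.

For a concentration cell E°cell = 0, since both electrodes use the same couple.
The compartment with the higher Cd²⁺(aq) concentration (1.94 M) acts as the cathode; ions are reduced there and produced at the dilute (0.018 M) anode.
With n = 2, Ecell = −(0.0592/2)·log([dilute]/[conc]) = −(0.0592/2)·log(0.018/1.94) = +0.060 V.

0.060 V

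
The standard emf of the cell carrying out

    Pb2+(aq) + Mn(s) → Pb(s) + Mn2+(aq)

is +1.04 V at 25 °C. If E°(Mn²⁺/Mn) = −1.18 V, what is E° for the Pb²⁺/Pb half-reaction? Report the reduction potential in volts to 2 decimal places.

In the reaction as written the Pb²⁺/Pb couple is reduced (cathode) and Mn²⁺/Mn is oxidized (anode), so E°cell = E°(Pb²⁺/Pb) − E°(Mn²⁺/Mn).
E°(Pb²⁺/Pb) = E°cell + E°(anode) = +1.04 + (−1.18) = −0.14 V.

−0.14 V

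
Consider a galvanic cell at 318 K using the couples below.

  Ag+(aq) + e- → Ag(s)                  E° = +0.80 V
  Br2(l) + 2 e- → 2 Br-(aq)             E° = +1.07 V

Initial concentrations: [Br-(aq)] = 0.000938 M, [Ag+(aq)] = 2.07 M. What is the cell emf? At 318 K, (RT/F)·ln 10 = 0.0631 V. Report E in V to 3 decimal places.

The Br₂/Br⁻ couple has the more positive E°, so it is the cathode; Ag⁺/Ag is the anode.
E°cell = E°cat − E°an = +1.07 − (+0.80) = +0.27 V; n = 2.
The balanced reaction is Br2(l) + 2 Ag(s) → 2 Br-(aq) + 2 Ag+(aq), so Q = [Br-(aq)]^2·[Ag+(aq)]^2 = 3.77×10^−6 and log Q = −5.424.
By the Nernst equation, E = +0.27 − (0.0631/2)·(−5.424) = +0.441 V.

+0.441 V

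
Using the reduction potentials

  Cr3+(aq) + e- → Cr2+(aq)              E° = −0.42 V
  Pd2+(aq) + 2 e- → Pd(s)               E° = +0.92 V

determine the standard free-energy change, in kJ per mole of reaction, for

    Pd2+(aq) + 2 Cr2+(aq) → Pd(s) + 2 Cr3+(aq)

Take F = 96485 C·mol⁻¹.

In the reaction as written Pd2+(aq) is reduced, so the Pd²⁺/Pd couple is the cathode and Cr³⁺/Cr²⁺ is the anode.
E°cell = +0.92 − (−0.42) = +1.34 V; balancing electrons gives n = 2.
ΔG° = −nFE°cell = −(2)(96485)(+1.34) J/mol = −259 kJ/mol.

−259 kJ/mol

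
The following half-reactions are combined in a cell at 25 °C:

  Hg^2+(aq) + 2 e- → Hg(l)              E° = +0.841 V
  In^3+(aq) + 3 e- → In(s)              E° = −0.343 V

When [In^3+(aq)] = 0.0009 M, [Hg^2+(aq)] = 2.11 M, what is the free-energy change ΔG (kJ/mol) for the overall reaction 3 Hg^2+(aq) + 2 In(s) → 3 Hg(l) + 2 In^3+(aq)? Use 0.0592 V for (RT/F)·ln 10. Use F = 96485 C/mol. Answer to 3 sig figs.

E°cell = +0.841 − (−0.343) = +1.184 V; the balanced reaction transfers n = 6 electrons.
Q = [In^3+(aq)]^2 / [Hg^2+(aq)]^3 = 8.62×10^−8, so log Q = −7.064 and E = +1.184 − (0.0592/6)(−7.064) = +1.2537 V.
Then ΔG = −nFE = −6 × 96485 × +1.2537 J/mol = −726 kJ/mol.

−726 kJ/mol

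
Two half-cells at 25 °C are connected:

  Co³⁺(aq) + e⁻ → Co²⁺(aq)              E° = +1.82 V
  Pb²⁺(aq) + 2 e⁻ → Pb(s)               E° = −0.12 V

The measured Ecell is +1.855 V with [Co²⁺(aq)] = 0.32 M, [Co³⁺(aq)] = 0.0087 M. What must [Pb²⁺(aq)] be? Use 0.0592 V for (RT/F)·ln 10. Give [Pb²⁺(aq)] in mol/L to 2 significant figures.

0.55 M

The Co³⁺/Co²⁺ couple has the larger reduction potential, so it is the cathode: E°cell = +1.82 − (−0.12) = +1.94 V and n = 2.
From the Nernst equation, log Q = n(E° − E)/0.0592 = 2·(+1.94 − (+1.855))/0.0592 = 2.872.
Balancing electrons gives 2 Co³⁺(aq) + Pb(s) → 2 Co²⁺(aq) + Pb²⁺(aq); thus Q = ([Co²⁺(aq)]^2·[Pb²⁺(aq)]) / [Co³⁺(aq)]^2.
Isolating [Pb²⁺(aq)] in Q = 10^{2.872} yields log [Pb²⁺(aq)] = −0.259, i.e. 0.55 M.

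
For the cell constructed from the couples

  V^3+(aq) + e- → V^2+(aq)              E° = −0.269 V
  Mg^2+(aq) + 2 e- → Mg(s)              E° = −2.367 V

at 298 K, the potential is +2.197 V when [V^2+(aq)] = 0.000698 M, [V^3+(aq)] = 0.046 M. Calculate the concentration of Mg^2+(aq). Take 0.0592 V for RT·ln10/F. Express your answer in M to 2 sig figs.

2.0 M

V³⁺/V²⁺ is the cathode (higher E°); E°cell = −0.269 − (−2.367) = +2.098 V with n = 2.
From the Nernst equation, log Q = n(E° − E)/0.0592 = 2·(+2.098 − (+2.197))/0.0592 = −3.345.
For 2 V^3+(aq) + Mg(s) → 2 V^2+(aq) + Mg^2+(aq), the reaction quotient is Q = ([V^2+(aq)]^2·[Mg^2+(aq)]) / [V^3+(aq)]^2.
Isolating [Mg^2+(aq)] in Q = 10^{−3.345} yields log [Mg^2+(aq)] = 0.293, i.e. 2.0 M.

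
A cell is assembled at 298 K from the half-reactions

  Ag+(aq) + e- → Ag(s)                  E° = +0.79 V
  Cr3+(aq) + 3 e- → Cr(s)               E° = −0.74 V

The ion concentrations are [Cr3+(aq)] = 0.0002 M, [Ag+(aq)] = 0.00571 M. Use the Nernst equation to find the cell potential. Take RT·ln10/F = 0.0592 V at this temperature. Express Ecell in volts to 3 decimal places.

Since E°(Ag⁺/Ag) > E°(Cr³⁺/Cr), Ag⁺/Ag serves as the cathode.
E°cell = +0.79 − (−0.74) = +1.53 V, with n = 3 electrons transferred.
The balanced reaction is 3 Ag+(aq) + Cr(s) → 3 Ag(s) + Cr3+(aq), so Q = [Cr3+(aq)] / [Ag+(aq)]^3 = 1.07×10^3 and log Q = 3.031.
Applying E = E° − (RT ln10/nF)·log Q gives +1.53 − (0.0592/3)(3.031) = +1.470 V.

+1.470 V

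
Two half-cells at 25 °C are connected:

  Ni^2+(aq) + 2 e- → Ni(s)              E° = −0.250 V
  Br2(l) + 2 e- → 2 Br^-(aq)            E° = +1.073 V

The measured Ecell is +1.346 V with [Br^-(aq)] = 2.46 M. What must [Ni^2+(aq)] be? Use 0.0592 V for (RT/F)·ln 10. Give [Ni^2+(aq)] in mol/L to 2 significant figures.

0.028 M

Br₂/Br⁻ is the cathode (higher E°); E°cell = +1.073 − (−0.250) = +1.323 V with n = 2.
Since E = E° − (0.0592/n)·log Q, log Q = n(E° − E)/0.0592 = −0.777.
For Br2(l) + Ni(s) → 2 Br^-(aq) + Ni^2+(aq), the reaction quotient is Q = [Br^-(aq)]^2·[Ni^2+(aq)].
Solving for the unknown gives log [Ni^2+(aq)] = −1.559, so [Ni^2+(aq)] ≈ 0.028 M.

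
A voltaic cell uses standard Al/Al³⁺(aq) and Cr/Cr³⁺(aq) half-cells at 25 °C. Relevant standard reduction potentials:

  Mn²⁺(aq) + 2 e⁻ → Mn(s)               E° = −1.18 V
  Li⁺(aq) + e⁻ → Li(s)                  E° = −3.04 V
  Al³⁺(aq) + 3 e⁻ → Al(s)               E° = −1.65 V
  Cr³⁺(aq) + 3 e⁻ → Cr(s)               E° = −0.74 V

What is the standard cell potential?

+0.91 V

Of the two couples in this cell, the one with the more positive reduction potential is reduced at the cathode: here that is Cr³⁺/Cr (−0.74 V); Al³⁺/Al (−1.65 V) is the anode.
E°cell = E°(cathode) − E°(anode) = −0.74 − (−1.65) = +0.91 V.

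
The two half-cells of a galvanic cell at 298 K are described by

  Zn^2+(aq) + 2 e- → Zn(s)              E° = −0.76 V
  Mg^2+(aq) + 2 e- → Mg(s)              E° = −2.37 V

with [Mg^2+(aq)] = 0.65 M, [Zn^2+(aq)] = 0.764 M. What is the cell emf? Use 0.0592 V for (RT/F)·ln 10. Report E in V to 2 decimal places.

Since E°(Zn²⁺/Zn) > E°(Mg²⁺/Mg), Zn²⁺/Zn serves as the cathode.
E°cell = E°cat − E°an = −0.76 − (−2.37) = +1.61 V; n = 2.
Balancing gives Zn^2+(aq) + Mg(s) → Zn(s) + Mg^2+(aq); hence Q = [Mg^2+(aq)] / [Zn^2+(aq)] = 0.851 (log Q = −0.070).
E = E° − (0.0592/n)·log Q = +1.61 − (0.0592/2)(−0.070) = +1.61 V.

+1.61 V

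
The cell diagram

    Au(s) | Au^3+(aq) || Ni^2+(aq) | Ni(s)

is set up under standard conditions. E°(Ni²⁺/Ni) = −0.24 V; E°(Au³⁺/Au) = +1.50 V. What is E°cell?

−1.74 V

By convention the left-hand electrode in cell notation is the anode (oxidation) and the right-hand electrode is the cathode (reduction).
E°cell = E°(right) − E°(left) = −0.24 − (+1.50) = −1.74 V.
The negative sign shows that, as written, the cell would require an external voltage to drive the reaction.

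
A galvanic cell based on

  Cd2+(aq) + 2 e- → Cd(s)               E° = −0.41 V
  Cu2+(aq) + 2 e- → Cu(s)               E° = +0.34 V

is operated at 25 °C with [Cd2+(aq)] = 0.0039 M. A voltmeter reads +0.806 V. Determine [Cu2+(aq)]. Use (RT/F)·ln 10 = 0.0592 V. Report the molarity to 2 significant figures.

With Cu²⁺/Cu at the cathode and Cd²⁺/Cd at the anode, E°cell = +0.34 − (−0.41) = +0.75 V (n = 2).
Since E = E° − (0.0592/n)·log Q, log Q = n(E° − E)/0.0592 = −1.892.
The balanced reaction is Cu2+(aq) + Cd(s) → Cu(s) + Cd2+(aq), so Q = [Cd2+(aq)] / [Cu2+(aq)].
Isolating [Cu2+(aq)] in Q = 10^{−1.892} yields log [Cu2+(aq)] = −0.517, i.e. 0.30 M.

0.30 M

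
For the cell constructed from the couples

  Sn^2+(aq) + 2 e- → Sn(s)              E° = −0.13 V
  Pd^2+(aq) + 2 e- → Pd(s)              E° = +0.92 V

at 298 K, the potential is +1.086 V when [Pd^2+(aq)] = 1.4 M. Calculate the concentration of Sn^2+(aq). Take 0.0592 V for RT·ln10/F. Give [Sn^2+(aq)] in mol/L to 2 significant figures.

0.085 M

With Pd²⁺/Pd at the cathode and Sn²⁺/Sn at the anode, E°cell = +0.92 − (−0.13) = +1.05 V (n = 2).
Rearranging E = E° − (0.0592/n)·log Q gives log Q = 2(+1.05 − (+1.086))/0.0592 = −1.216.
Balancing electrons gives Pd^2+(aq) + Sn(s) → Pd(s) + Sn^2+(aq); thus Q = [Sn^2+(aq)] / [Pd^2+(aq)].
Substituting the known concentrations and solving, log [Sn^2+(aq)] = −1.070 and [Sn^2+(aq)] = 0.085 M.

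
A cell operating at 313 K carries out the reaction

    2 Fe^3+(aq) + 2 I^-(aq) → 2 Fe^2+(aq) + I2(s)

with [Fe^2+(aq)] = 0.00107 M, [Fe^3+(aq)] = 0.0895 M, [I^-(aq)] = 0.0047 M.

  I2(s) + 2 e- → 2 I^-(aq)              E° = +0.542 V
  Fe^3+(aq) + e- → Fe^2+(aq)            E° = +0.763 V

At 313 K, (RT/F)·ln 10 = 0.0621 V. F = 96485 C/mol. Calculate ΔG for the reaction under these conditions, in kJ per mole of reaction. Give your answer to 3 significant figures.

The standard cell potential is +0.763 − (+0.542) = +0.221 V, with n = 2 electrons in the balanced equation.
Here Q = [Fe^2+(aq)]^2 / ([Fe^3+(aq)]^2·[I^-(aq)]^2) = 6.47 (log Q = 0.811), giving E = +0.221 − (0.0621/2)·(0.811) = +0.1958 V.
Then ΔG = −nFE = −2 × 96485 × +0.1958 J/mol = −37.8 kJ/mol.

−37.8 kJ/mol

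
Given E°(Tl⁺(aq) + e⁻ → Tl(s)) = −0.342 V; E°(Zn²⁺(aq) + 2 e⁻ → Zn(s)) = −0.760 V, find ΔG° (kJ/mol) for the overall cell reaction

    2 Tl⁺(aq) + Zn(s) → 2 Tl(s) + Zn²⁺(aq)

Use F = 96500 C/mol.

In the reaction as written Tl⁺(aq) is reduced, so the Tl⁺/Tl couple is the cathode and Zn²⁺/Zn is the anode.
E°cell = −0.342 − (−0.760) = +0.418 V; balancing electrons gives n = 2.
ΔG° = −nFE°cell = −(2)(96500)(+0.418) J/mol = −80.7 kJ/mol.

−80.7 kJ/mol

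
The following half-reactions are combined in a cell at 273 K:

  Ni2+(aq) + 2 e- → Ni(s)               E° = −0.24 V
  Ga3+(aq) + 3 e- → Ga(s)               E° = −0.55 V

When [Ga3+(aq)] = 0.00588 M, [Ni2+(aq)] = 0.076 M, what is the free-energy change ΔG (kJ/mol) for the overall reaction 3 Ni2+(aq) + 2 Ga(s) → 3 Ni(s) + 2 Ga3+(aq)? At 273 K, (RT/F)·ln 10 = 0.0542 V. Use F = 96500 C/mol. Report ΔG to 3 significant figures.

−185 kJ/mol

The standard cell potential is −0.24 − (−0.55) = +0.31 V, with n = 6 electrons in the balanced equation.
Q = [Ga3+(aq)]^2 / [Ni2+(aq)]^3 = 0.0788, so log Q = −1.104 and E = +0.31 − (0.0542/6)(−1.104) = +0.3200 V.
Then ΔG = −nFE = −6 × 96500 × +0.3200 J/mol = −185 kJ/mol.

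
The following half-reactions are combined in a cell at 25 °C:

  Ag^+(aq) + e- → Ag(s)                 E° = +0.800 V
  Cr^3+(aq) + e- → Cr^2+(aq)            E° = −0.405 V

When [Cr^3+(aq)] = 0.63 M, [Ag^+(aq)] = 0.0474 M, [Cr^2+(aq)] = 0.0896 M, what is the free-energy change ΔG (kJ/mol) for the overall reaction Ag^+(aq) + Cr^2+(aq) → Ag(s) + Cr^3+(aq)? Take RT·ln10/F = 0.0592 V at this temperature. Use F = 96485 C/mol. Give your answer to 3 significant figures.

−104 kJ/mol

With Ag⁺/Ag reduced at the cathode, E°cell = +0.800 − (−0.405) = +1.205 V and n = 1.
Here Q = [Cr^3+(aq)] / ([Ag^+(aq)]·[Cr^2+(aq)]) = 148 (log Q = 2.171), giving E = +1.205 − (0.0592/1)·(2.171) = +1.0765 V.
Finally ΔG = −nFE = −(1)(96485 C/mol)(+1.0765 V) = −104 kJ/mol.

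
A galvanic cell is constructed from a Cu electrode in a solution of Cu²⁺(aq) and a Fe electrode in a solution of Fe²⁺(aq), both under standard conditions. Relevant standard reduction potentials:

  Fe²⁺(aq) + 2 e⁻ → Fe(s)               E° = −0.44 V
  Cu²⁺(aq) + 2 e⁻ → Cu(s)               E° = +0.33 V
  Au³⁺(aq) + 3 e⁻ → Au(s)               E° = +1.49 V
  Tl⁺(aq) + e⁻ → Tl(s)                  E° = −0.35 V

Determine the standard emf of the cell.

+0.77 V

The Cu²⁺/Cu couple has the higher E°, so Cu ion is reduced (cathode) and Fe is oxidized (anode).
E°cell = E°(cathode) − E°(anode) = +0.33 − (−0.44) = +0.77 V.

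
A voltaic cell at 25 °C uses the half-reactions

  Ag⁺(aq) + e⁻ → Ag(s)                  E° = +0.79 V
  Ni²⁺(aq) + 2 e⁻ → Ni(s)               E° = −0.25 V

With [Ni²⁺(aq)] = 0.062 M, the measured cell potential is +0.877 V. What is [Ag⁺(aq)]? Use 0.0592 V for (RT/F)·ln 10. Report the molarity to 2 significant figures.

Ag⁺/Ag is the cathode (higher E°); E°cell = +0.79 − (−0.25) = +1.04 V with n = 2.
Since E = E° − (0.0592/n)·log Q, log Q = n(E° − E)/0.0592 = 5.507.
For 2 Ag⁺(aq) + Ni(s) → 2 Ag(s) + Ni²⁺(aq), the reaction quotient is Q = [Ni²⁺(aq)] / [Ag⁺(aq)]^2.
Isolating [Ag⁺(aq)] in Q = 10^{5.507} yields log [Ag⁺(aq)] = −3.357, i.e. 0.00044 M.

0.00044 M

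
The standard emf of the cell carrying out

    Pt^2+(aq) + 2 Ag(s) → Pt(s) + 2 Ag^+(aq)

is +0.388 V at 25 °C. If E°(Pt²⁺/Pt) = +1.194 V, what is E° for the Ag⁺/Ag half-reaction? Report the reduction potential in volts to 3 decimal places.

In the reaction as written the Pt²⁺/Pt couple is reduced (cathode) and Ag⁺/Ag is oxidized (anode), so E°cell = E°(Pt²⁺/Pt) − E°(Ag⁺/Ag).
E°(Ag⁺/Ag) = E°(cathode) − E°cell = +1.194 − (+0.388) = +0.806 V.

+0.806 V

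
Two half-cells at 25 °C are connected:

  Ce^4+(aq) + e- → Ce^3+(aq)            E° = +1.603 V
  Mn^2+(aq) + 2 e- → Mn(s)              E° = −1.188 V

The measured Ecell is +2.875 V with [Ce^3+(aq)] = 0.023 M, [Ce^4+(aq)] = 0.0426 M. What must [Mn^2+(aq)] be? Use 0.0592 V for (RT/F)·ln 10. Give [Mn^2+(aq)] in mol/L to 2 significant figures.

The Ce⁴⁺/Ce³⁺ couple has the larger reduction potential, so it is the cathode: E°cell = +1.603 − (−1.188) = +2.791 V and n = 2.
From the Nernst equation, log Q = n(E° − E)/0.0592 = 2·(+2.791 − (+2.875))/0.0592 = −2.838.
Balancing electrons gives 2 Ce^4+(aq) + Mn(s) → 2 Ce^3+(aq) + Mn^2+(aq); thus Q = ([Ce^3+(aq)]^2·[Mn^2+(aq)]) / [Ce^4+(aq)]^2.
Isolating [Mn^2+(aq)] in Q = 10^{−2.838} yields log [Mn^2+(aq)] = −2.303, i.e. 0.0050 M.

0.0050 M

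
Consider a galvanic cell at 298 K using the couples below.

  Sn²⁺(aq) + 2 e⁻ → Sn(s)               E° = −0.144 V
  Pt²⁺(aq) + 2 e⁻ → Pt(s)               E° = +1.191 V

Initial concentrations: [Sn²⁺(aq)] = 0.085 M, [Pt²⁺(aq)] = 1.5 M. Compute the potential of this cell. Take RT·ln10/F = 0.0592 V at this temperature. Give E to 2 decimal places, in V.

+1.37 V

Since E°(Pt²⁺/Pt) > E°(Sn²⁺/Sn), Pt²⁺/Pt serves as the cathode.
The standard potential is +1.191 − (−0.144) = +1.335 V and the balanced reaction transfers n = 2 electrons.
For the overall reaction Pt²⁺(aq) + Sn(s) → Pt(s) + Sn²⁺(aq), Q = [Sn²⁺(aq)] / [Pt²⁺(aq)] = 0.0567, giving log Q = −1.247.
Applying E = E° − (RT ln10/nF)·log Q gives +1.335 − (0.0592/2)(−1.247) = +1.37 V.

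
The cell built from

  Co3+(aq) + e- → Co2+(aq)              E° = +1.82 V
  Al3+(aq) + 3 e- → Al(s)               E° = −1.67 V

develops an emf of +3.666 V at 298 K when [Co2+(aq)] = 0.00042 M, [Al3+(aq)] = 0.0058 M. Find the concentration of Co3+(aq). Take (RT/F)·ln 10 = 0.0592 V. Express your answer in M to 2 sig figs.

0.071 M

Co³⁺/Co²⁺ is the cathode (higher E°); E°cell = +1.82 − (−1.67) = +3.49 V with n = 3.
Rearranging E = E° − (0.0592/n)·log Q gives log Q = 3(+3.49 − (+3.666))/0.0592 = −8.919.
Balancing electrons gives 3 Co3+(aq) + Al(s) → 3 Co2+(aq) + Al3+(aq); thus Q = ([Co2+(aq)]^3·[Al3+(aq)]) / [Co3+(aq)]^3.
Solving for the unknown gives log [Co3+(aq)] = −1.149, so [Co3+(aq)] ≈ 0.071 M.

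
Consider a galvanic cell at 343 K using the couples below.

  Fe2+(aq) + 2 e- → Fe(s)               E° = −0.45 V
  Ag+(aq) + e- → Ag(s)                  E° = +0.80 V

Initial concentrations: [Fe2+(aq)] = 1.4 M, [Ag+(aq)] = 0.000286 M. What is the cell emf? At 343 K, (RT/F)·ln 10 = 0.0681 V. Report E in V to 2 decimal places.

Ag⁺/Ag is reduced (cathode, E° = +0.80 V) and Fe²⁺/Fe is oxidized (anode).
E°cell = E°cat − E°an = +0.80 − (−0.45) = +1.25 V; n = 2.
Balancing gives 2 Ag+(aq) + Fe(s) → 2 Ag(s) + Fe2+(aq); hence Q = [Fe2+(aq)] / [Ag+(aq)]^2 = 1.71×10^7 (log Q = 7.233).
E = E° − (0.0681/n)·log Q = +1.25 − (0.0681/2)(7.233) = +1.00 V.

+1.00 V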